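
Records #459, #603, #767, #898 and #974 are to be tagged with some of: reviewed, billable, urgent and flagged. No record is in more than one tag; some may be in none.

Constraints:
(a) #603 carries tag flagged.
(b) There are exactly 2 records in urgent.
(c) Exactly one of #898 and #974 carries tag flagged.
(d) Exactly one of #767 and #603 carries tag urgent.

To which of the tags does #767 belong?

From (a): #603 ∈ flagged.
(d) (exactly one): #767 ∈ urgent.

#767: urgent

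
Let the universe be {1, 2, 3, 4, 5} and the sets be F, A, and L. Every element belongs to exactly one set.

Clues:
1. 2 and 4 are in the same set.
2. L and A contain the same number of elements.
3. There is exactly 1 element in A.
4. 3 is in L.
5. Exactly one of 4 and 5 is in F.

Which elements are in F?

F = {1, 2, 4}

From (4): 3 ∈ L.
Suppose 1 ∉ F: no assignment then satisfies all the clues, so 1 ∈ F.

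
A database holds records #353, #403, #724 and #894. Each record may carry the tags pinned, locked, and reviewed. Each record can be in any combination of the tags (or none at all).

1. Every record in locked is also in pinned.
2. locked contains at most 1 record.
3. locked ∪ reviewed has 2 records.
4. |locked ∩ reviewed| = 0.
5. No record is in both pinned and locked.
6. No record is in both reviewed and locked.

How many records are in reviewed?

2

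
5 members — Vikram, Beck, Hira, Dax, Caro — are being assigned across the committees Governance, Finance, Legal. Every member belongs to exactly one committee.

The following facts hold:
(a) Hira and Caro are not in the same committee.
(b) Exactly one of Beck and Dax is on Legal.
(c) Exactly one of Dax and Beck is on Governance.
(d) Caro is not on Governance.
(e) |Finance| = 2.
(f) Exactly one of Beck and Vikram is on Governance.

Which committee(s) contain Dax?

Dax: Legal

From (d): Caro ∉ Governance.
Suppose Dax ∈ Governance: no assignment then satisfies all the clues, so Dax ∉ Governance.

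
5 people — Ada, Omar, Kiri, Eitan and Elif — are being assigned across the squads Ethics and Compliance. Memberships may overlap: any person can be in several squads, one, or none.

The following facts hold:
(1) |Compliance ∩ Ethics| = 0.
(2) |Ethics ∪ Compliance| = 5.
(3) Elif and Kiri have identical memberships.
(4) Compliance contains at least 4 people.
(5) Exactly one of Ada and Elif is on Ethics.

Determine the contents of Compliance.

Compliance = {Eitan, Elif, Kiri, Omar}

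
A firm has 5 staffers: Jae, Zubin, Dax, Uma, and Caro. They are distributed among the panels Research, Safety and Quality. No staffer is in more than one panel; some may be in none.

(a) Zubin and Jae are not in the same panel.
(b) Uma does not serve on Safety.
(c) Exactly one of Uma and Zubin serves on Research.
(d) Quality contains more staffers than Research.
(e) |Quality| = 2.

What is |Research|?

1

From (b): Uma ∉ Safety.
Suppose Jae ∈ Research: no assignment then satisfies all the clues, so Jae ∉ Research.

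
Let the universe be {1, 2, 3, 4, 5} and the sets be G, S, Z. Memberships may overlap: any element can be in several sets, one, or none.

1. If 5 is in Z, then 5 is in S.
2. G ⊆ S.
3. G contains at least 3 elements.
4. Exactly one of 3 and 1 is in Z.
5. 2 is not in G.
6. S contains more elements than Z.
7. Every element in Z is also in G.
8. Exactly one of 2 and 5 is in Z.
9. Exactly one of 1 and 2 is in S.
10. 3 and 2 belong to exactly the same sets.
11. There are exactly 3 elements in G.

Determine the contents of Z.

From (5): 2 ∉ G.
(7) contrapositive: 2 ∉ Z.
(8) (exactly one): 5 ∈ Z.
(10): 3 matches 2: 3 ∉ G.
(10): 3 matches 2: 3 ∉ Z.
(11): only 3 candidates remain for G, so all are in.
(1): 5 ∈ S.
(2) with 1 ∈ G: 1 ∈ S.
(2) with 4 ∈ G: 4 ∈ S.
(4) (exactly one): 1 ∈ Z.
(9) (exactly one): 2 ∉ S.
Suppose 4 ∈ Z: no assignment then satisfies all the clues, so 4 ∉ Z.

Z = {1, 5}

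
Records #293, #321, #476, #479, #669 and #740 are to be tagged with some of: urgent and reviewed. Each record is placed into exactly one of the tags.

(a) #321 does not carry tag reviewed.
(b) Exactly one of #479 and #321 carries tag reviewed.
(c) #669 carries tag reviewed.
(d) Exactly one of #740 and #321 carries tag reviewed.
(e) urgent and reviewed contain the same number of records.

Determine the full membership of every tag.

urgent = {#293, #321, #476}; reviewed = {#479, #669, #740}

From (a): #321 ∉ reviewed.
From (c): #669 ∈ reviewed.
(b) (exactly one): #479 ∈ reviewed.
(d) (exactly one): #740 ∈ reviewed.
Only one tag left: #321 ∈ urgent.
Suppose #293 ∉ urgent: no assignment then satisfies all the clues, so #293 ∈ urgent.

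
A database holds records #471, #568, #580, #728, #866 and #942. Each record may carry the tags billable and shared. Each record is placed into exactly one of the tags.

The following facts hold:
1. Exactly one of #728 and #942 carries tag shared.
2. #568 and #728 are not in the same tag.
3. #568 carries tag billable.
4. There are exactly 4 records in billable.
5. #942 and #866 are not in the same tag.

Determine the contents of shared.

From (3): #568 ∈ billable.
(2): #728 ∉ billable.
Only one tag left: #728 ∈ shared.
(1) (exactly one): #942 ∉ shared.
Only one tag left: #942 ∈ billable.
(5): #866 ∉ billable.
Only one tag left: #866 ∈ shared.
(4): only 4 candidates remain for billable, so all are in.

shared = {#728, #866}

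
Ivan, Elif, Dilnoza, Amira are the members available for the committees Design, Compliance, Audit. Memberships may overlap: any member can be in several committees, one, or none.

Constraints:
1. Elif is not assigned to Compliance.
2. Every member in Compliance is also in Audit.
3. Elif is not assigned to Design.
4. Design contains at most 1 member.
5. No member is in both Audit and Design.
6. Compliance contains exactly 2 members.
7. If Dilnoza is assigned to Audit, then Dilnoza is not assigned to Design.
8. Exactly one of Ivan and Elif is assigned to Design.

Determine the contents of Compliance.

Compliance = {Amira, Dilnoza}

From (1): Elif ∉ Compliance.
From (3): Elif ∉ Design.
(8) (exactly one): Ivan ∈ Design.
(4): Design already has 1, so the rest are out.
(5) (disjoint): Ivan ∉ Audit.
(2) contrapositive: Ivan ∉ Compliance.
(6): only 2 candidates remain for Compliance, so all are in.
(2) with Dilnoza ∈ Compliance: Dilnoza ∈ Audit.
(2) with Amira ∈ Compliance: Amira ∈ Audit.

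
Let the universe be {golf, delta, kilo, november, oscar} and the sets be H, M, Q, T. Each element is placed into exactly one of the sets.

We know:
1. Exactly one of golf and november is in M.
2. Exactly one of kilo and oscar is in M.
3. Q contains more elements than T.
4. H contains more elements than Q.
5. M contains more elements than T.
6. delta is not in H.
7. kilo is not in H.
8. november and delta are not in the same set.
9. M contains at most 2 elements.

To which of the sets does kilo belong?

From (6): delta ∉ H.
From (7): kilo ∉ H.
Suppose kilo ∉ M: no assignment then satisfies all the clues, so kilo ∈ M.

kilo: M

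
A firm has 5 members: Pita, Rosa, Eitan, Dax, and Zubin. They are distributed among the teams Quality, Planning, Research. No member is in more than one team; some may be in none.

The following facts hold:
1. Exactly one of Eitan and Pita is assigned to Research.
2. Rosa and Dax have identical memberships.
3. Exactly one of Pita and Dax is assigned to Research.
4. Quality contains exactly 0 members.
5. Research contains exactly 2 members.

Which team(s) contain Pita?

Pita: Research

(4): Quality already has 0, so the rest are out.
Suppose Pita ∈ Planning: no assignment then satisfies all the clues, so Pita ∉ Planning.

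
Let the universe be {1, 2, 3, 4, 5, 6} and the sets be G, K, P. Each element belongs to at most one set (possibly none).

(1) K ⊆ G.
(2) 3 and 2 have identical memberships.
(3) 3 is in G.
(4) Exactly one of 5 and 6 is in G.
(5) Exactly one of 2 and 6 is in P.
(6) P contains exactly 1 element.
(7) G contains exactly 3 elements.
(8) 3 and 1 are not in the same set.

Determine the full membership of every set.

G = {2, 3, 5}; K = {}; P = {6}

From (3): 3 ∈ G.
(2): 2 matches 3: 2 ∈ G.
(5) (exactly one): 6 ∈ P.
(6): P already has 1, so the rest are out.
(8): 1 ∉ G.
(1) contrapositive: 1 ∉ K.
(4) (exactly one): 5 ∈ G.
(7): G already has 3, so the rest are out.
(1) contrapositive: 4 ∉ K.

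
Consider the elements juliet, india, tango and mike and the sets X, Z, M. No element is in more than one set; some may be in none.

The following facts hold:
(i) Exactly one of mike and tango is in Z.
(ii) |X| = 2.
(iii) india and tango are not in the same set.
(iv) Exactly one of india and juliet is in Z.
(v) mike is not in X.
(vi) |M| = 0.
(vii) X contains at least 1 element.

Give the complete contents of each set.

X = {juliet, tango}; Z = {india, mike}; M = {}

From (v): mike ∉ X.
(vi): M already has 0, so the rest are out.
Suppose juliet ∉ X: no assignment then satisfies all the clues, so juliet ∈ X.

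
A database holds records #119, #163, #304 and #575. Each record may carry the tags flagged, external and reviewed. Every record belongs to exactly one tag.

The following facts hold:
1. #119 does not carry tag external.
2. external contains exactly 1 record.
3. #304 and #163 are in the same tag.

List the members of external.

external = {#575}

From (1): #119 ∉ external.
Suppose #163 ∈ external: no assignment then satisfies all the clues, so #163 ∉ external.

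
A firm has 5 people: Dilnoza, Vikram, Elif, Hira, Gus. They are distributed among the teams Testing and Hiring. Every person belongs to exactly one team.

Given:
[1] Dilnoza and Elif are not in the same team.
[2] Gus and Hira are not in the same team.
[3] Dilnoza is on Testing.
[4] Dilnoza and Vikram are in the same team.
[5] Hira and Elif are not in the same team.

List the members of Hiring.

Hiring = {Elif, Gus}

From (3): Dilnoza ∈ Testing.
(1): Elif ∉ Testing.
(4): Vikram matches Dilnoza: Vikram ∈ Testing.
Only one team left: Elif ∈ Hiring.
(5): Hira ∉ Hiring.
Only one team left: Hira ∈ Testing.
(2): Gus ∉ Testing.
Only one team left: Gus ∈ Hiring.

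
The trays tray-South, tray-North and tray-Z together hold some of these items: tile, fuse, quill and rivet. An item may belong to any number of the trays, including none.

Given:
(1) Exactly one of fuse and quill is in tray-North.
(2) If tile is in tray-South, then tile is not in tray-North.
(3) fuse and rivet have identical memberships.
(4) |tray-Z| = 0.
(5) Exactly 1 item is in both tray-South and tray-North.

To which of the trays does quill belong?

quill: tray-North, tray-South

(4): tray-Z already has 0, so the rest are out.
Suppose quill ∉ tray-South: no assignment then satisfies all the clues, so quill ∈ tray-South.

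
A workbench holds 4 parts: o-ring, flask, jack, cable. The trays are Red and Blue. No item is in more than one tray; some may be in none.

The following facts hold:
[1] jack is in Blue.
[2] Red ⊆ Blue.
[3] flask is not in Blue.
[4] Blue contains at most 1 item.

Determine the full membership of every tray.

From (1): jack ∈ Blue.
From (3): flask ∉ Blue.
(2) contrapositive: flask ∉ Red.
(4): Blue already has 1, so the rest are out.
(2) contrapositive: o-ring ∉ Red.
(2) contrapositive: cable ∉ Red.

Red = {}; Blue = {jack}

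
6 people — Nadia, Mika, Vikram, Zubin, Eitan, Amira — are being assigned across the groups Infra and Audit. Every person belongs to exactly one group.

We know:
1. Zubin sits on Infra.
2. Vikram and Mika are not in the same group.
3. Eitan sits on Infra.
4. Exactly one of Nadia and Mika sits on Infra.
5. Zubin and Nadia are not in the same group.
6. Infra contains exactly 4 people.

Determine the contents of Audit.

Audit = {Nadia, Vikram}

From (1): Zubin ∈ Infra.
From (3): Eitan ∈ Infra.
(5): Nadia ∉ Infra.
Only one group left: Nadia ∈ Audit.
(4) (exactly one): Mika ∈ Infra.
(2): Vikram ∉ Infra.
(6): only 4 candidates remain for Infra, so all are in.
Only one group left: Vikram ∈ Audit.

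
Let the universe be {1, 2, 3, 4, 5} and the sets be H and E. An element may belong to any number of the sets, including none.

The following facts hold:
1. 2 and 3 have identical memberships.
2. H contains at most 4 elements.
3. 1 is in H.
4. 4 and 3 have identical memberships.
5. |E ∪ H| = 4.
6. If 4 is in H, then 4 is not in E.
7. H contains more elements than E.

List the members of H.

H = {1, 2, 3, 4}

From (3): 1 ∈ H.
Suppose 2 ∉ H: no assignment then satisfies all the clues, so 2 ∈ H.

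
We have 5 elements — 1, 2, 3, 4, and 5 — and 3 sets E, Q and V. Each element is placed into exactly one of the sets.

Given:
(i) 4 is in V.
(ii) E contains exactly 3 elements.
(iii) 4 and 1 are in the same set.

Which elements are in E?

From (i): 4 ∈ V.
(iii): 1 matches 4: 1 ∉ E.
(iii): 1 matches 4: 1 ∉ Q.
(iii): 1 matches 4: 1 ∈ V.
(ii): only 3 candidates remain for E, so all are in.

E = {2, 3, 5}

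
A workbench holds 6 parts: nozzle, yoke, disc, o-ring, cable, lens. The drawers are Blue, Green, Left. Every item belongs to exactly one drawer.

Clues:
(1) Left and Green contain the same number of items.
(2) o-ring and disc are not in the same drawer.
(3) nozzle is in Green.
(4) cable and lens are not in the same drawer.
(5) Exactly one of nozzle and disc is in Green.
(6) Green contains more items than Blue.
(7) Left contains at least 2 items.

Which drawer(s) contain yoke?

yoke: Left

From (3): nozzle ∈ Green.
(5) (exactly one): disc ∉ Green.
Suppose yoke ∈ Blue: no assignment then satisfies all the clues, so yoke ∉ Blue.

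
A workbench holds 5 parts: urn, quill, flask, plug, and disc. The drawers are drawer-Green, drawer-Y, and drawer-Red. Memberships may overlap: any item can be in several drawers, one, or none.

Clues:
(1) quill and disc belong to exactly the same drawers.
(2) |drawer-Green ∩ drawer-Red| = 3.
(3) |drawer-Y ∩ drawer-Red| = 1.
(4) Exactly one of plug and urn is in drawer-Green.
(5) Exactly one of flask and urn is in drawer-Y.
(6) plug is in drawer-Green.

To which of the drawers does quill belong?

quill: drawer-Green, drawer-Red

From (6): plug ∈ drawer-Green.
(4) (exactly one): urn ∉ drawer-Green.
Suppose quill ∉ drawer-Green: no assignment then satisfies all the clues, so quill ∈ drawer-Green.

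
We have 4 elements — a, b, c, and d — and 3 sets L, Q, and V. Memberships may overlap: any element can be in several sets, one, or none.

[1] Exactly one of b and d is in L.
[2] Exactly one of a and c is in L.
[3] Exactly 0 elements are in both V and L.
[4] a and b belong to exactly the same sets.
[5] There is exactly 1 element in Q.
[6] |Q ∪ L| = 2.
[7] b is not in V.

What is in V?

V = {}

From (7): b ∉ V.
(4): a matches b: a ∉ V.
Suppose c ∈ V: no assignment then satisfies all the clues, so c ∉ V.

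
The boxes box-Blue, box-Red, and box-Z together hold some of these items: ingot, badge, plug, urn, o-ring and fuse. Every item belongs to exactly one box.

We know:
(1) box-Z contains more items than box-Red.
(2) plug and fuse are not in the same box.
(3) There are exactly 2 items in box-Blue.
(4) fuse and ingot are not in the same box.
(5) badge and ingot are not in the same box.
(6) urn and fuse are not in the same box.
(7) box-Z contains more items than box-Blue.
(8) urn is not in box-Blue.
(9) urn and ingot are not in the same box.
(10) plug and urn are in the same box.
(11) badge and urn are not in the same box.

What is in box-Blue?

box-Blue = {badge, fuse}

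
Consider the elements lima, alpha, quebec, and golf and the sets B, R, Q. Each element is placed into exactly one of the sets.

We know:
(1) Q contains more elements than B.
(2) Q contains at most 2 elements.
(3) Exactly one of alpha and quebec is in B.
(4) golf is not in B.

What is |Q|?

2

From (4): golf ∉ B.
Suppose lima ∈ B: no assignment then satisfies all the clues, so lima ∉ B.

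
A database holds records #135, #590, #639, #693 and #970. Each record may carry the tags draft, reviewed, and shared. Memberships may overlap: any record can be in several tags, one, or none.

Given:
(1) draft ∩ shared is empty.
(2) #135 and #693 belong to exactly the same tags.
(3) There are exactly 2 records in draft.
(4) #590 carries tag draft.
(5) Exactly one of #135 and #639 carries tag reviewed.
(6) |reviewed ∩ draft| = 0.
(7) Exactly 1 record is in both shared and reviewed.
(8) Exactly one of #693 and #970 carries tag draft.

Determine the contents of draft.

draft = {#590, #970}

From (4): #590 ∈ draft.
(1) (disjoint): #590 ∉ shared.
Suppose #135 ∈ draft: no assignment then satisfies all the clues, so #135 ∉ draft.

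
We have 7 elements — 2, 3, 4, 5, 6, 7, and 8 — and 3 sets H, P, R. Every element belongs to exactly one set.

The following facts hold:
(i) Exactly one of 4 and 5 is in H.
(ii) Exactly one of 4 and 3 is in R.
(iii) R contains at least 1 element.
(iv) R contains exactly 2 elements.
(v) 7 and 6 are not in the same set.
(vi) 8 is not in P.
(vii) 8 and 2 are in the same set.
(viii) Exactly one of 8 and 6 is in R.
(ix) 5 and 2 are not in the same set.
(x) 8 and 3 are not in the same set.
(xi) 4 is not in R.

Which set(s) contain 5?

5: P

From (vi): 8 ∉ P.
From (xi): 4 ∉ R.
(ii) (exactly one): 3 ∈ R.
(vii): 2 matches 8: 2 ∉ P.
(x): 8 ∉ R.
Only one set left: 8 ∈ H.
(vii): 2 matches 8: 2 ∈ H.
(viii) (exactly one): 6 ∈ R.
(ix): 5 ∉ H.
(i) (exactly one): 4 ∈ H.
(iv): R already has 2, so the rest are out.
Only one set left: 5 ∈ P.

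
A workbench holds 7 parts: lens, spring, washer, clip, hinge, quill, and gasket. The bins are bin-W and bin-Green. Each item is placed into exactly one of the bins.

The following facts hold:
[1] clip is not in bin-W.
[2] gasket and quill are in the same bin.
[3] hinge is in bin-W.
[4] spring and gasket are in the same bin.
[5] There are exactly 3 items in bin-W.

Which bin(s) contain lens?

From (1): clip ∉ bin-W.
From (3): hinge ∈ bin-W.
Only one bin left: clip ∈ bin-Green.
Suppose lens ∉ bin-W: no assignment then satisfies all the clues, so lens ∈ bin-W.

lens: bin-W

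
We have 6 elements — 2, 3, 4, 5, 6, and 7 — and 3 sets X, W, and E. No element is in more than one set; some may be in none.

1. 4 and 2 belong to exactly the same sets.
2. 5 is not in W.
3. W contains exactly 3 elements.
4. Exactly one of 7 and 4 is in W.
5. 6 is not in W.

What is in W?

W = {2, 3, 4}

From (2): 5 ∉ W.
From (5): 6 ∉ W.
Suppose 2 ∉ W: no assignment then satisfies all the clues, so 2 ∈ W.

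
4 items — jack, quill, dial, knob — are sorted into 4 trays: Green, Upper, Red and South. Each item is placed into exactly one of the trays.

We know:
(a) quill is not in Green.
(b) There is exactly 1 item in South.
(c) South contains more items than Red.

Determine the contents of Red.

Red = {}

From (a): quill ∉ Green.
Suppose jack ∈ Red: no assignment then satisfies all the clues, so jack ∉ Red.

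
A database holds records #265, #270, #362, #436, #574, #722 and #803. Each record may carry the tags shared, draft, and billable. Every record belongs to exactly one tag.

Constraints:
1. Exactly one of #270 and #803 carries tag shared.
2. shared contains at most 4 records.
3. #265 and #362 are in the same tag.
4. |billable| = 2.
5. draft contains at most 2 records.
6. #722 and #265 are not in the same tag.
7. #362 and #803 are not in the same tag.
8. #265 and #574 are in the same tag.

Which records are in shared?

shared = {#265, #270, #362, #574}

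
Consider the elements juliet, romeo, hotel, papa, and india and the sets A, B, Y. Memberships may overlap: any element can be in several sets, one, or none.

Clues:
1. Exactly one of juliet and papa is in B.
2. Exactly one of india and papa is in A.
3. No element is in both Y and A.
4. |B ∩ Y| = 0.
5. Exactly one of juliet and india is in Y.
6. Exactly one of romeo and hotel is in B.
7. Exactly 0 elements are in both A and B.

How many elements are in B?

2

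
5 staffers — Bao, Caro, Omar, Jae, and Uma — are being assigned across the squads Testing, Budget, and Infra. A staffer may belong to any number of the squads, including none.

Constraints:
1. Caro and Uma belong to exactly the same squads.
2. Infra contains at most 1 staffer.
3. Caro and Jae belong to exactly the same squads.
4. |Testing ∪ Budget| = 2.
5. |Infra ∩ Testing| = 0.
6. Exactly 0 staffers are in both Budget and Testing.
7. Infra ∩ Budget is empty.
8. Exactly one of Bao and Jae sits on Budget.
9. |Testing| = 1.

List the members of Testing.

Testing = {Omar}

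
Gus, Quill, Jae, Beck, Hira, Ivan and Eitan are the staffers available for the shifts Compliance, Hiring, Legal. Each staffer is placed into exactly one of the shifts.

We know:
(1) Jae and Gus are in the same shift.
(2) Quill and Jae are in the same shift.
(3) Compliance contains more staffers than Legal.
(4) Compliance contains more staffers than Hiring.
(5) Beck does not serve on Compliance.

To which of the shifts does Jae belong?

Jae: Compliance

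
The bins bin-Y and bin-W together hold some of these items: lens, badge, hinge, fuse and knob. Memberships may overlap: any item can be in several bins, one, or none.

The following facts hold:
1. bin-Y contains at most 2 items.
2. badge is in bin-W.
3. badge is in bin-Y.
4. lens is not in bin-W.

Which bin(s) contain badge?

badge: bin-W, bin-Y

From (2): badge ∈ bin-W.
From (3): badge ∈ bin-Y.
From (4): lens ∉ bin-W.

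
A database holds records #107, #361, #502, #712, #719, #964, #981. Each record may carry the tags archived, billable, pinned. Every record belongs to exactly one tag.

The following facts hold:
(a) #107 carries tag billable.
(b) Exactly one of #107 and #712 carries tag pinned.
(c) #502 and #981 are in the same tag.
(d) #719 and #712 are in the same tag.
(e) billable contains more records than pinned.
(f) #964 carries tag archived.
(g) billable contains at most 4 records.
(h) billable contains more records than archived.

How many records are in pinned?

2

From (a): #107 ∈ billable.
From (f): #964 ∈ archived.
(b) (exactly one): #712 ∈ pinned.
(d): #719 matches #712: #719 ∉ archived.
(d): #719 matches #712: #719 ∉ billable.
(d): #719 matches #712: #719 ∈ pinned.
Suppose #361 ∈ pinned: no assignment then satisfies all the clues, so #361 ∉ pinned.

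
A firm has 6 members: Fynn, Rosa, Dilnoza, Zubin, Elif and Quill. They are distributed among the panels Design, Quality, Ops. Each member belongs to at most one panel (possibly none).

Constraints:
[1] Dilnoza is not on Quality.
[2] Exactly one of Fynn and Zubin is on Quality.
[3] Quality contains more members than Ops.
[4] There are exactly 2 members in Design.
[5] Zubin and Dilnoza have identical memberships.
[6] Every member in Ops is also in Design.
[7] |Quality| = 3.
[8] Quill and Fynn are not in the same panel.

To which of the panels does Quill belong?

Quill: none

From (1): Dilnoza ∉ Quality.
(5): Zubin matches Dilnoza: Zubin ∉ Quality.
(2) (exactly one): Fynn ∈ Quality.
(8): Quill ∉ Quality.
(7): only 3 candidates remain for Quality, so all are in.
Suppose Quill ∈ Design: no assignment then satisfies all the clues, so Quill ∉ Design.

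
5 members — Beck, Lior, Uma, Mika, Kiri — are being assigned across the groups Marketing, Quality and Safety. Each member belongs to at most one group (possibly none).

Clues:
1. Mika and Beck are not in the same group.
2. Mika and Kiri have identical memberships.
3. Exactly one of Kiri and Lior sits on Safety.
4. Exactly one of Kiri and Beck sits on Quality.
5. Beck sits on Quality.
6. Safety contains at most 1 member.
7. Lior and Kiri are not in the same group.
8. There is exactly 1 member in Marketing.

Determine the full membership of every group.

Marketing = {Uma}; Quality = {Beck}; Safety = {Lior}

From (5): Beck ∈ Quality.
(1): Mika ∉ Quality.
(2): Kiri matches Mika: Kiri ∉ Quality.
Suppose Lior ∈ Marketing: no assignment then satisfies all the clues, so Lior ∉ Marketing.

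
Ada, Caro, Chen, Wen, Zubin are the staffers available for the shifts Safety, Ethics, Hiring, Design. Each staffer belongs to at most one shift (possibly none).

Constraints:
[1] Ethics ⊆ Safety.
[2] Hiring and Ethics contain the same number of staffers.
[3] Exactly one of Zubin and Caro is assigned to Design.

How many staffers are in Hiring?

0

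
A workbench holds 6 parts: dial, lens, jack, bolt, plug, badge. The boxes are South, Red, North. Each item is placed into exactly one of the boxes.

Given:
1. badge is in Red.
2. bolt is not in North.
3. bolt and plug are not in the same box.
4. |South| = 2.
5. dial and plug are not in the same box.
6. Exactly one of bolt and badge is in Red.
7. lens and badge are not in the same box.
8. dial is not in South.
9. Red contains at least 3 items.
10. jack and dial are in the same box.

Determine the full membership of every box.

South = {bolt, lens}; Red = {badge, dial, jack}; North = {plug}

From (1): badge ∈ Red.
From (2): bolt ∉ North.
From (8): dial ∉ South.
(6) (exactly one): bolt ∉ Red.
(7): lens ∉ Red.
(10): jack matches dial: jack ∉ South.
Only one box left: bolt ∈ South.
(3): plug ∉ South.
(4): only 2 candidates remain for South, so all are in.
Suppose dial ∉ Red: no assignment then satisfies all the clues, so dial ∈ Red.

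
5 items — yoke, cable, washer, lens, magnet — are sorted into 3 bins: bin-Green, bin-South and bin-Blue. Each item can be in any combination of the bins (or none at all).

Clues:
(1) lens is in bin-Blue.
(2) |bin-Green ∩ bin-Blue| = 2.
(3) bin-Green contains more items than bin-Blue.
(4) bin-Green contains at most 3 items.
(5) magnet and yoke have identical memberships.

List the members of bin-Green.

bin-Green = {cable, lens, washer}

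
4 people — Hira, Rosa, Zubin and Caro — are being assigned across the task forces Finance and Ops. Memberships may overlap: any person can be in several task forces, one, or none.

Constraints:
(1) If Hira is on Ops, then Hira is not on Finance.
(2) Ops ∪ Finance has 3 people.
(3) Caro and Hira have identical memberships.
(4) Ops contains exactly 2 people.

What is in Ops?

Ops = {Caro, Hira}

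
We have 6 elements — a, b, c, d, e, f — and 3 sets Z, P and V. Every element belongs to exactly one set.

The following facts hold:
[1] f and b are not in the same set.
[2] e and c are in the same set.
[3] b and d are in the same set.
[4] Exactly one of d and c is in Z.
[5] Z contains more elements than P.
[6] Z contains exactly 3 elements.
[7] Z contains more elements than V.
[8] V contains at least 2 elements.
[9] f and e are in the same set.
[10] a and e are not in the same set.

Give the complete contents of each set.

Z = {c, e, f}; P = {a}; V = {b, d}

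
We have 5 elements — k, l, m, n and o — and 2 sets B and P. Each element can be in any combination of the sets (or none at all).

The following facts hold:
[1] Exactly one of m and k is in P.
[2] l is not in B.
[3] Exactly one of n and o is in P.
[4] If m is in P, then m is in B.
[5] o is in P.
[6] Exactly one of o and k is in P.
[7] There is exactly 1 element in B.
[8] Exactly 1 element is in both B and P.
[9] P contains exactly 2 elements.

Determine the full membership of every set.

From (2): l ∉ B.
From (5): o ∈ P.
(3) (exactly one): n ∉ P.
(6) (exactly one): k ∉ P.
(1) (exactly one): m ∈ P.
(4): m ∈ B.
(7): B already has 1, so the rest are out.
(9): P already has 2, so the rest are out.

B = {m}; P = {m, o}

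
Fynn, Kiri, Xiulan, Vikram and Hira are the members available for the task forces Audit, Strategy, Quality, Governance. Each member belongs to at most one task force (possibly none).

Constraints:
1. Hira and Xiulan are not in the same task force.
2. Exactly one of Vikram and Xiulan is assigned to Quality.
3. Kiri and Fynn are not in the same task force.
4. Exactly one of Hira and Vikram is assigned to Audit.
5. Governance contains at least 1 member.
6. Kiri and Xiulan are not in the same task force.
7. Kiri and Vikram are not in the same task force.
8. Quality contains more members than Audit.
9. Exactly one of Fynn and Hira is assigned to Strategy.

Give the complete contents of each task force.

Audit = {Vikram}; Strategy = {Hira}; Quality = {Fynn, Xiulan}; Governance = {Kiri}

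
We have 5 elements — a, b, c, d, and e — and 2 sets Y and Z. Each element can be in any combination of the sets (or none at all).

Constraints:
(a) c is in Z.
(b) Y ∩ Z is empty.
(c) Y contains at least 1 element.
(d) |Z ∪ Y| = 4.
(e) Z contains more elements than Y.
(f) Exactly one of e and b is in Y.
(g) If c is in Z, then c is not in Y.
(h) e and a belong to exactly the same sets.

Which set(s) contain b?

b: Y

From (a): c ∈ Z.
(b) (disjoint): c ∉ Y.
Suppose b ∉ Y: no assignment then satisfies all the clues, so b ∈ Y.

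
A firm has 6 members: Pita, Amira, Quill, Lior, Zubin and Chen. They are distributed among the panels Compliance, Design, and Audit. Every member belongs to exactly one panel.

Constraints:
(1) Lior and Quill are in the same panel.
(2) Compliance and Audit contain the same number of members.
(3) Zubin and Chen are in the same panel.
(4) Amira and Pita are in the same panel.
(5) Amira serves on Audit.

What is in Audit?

Audit = {Amira, Pita}

From (5): Amira ∈ Audit.
(4): Pita matches Amira: Pita ∉ Compliance.
(4): Pita matches Amira: Pita ∉ Design.
(4): Pita matches Amira: Pita ∈ Audit.
Suppose Quill ∈ Audit: no assignment then satisfies all the clues, so Quill ∉ Audit.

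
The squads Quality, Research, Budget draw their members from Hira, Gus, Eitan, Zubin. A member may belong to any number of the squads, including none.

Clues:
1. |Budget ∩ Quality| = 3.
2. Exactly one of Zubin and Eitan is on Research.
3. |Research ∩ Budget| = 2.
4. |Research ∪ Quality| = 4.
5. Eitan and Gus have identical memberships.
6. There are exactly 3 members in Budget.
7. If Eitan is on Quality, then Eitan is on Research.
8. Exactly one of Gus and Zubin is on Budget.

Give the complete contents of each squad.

Quality = {Eitan, Gus, Hira, Zubin}; Research = {Eitan, Gus}; Budget = {Eitan, Gus, Hira}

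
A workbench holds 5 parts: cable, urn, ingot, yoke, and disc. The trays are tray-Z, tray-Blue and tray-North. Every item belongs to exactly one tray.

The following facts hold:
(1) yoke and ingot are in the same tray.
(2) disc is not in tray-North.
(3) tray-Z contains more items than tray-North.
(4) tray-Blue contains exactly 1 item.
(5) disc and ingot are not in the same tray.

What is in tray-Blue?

tray-Blue = {disc}

From (2): disc ∉ tray-North.
Suppose cable ∈ tray-Blue: no assignment then satisfies all the clues, so cable ∉ tray-Blue.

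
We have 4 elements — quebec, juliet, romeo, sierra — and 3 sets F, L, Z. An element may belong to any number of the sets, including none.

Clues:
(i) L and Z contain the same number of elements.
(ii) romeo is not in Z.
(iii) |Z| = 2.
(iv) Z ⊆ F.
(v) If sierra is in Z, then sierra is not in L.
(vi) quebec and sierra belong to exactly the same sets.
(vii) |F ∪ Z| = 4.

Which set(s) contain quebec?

quebec: F, Z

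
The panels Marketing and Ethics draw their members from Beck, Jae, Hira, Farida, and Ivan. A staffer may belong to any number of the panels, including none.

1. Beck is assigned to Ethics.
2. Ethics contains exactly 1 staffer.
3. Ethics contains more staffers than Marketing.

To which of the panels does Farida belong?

Farida: none

From (1): Beck ∈ Ethics.
(2): Ethics already has 1, so the rest are out.
Suppose Farida ∈ Marketing: no assignment then satisfies all the clues, so Farida ∉ Marketing.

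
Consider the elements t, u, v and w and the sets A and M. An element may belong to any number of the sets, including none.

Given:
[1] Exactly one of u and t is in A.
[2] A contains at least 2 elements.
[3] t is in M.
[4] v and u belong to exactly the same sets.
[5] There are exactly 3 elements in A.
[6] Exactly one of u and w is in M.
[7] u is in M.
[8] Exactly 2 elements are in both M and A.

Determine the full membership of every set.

A = {u, v, w}; M = {t, u, v}

From (3): t ∈ M.
From (7): u ∈ M.
(4): v matches u: v ∈ M.
(6) (exactly one): w ∉ M.
Suppose t ∈ A: no assignment then satisfies all the clues, so t ∉ A.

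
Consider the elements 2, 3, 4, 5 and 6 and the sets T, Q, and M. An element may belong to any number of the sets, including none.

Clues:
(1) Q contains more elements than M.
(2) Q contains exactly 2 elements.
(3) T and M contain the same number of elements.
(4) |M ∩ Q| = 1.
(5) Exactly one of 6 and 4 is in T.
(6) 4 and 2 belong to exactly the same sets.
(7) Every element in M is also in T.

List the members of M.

M = {6}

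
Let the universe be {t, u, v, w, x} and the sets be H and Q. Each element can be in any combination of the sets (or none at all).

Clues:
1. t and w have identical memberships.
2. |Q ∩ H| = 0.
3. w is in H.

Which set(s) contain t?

From (3): w ∈ H.
(1): t matches w: t ∈ H.
Suppose t ∈ Q: no assignment then satisfies all the clues, so t ∉ Q.

t: H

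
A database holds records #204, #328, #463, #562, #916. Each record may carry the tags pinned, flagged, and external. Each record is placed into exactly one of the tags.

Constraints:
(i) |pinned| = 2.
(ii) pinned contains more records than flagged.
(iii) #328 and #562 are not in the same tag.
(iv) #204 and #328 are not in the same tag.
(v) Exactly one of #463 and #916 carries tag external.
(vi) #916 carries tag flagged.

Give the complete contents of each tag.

pinned = {#204, #562}; flagged = {#916}; external = {#328, #463}

From (vi): #916 ∈ flagged.
(v) (exactly one): #463 ∈ external.
Suppose #204 ∉ pinned: no assignment then satisfies all the clues, so #204 ∈ pinned.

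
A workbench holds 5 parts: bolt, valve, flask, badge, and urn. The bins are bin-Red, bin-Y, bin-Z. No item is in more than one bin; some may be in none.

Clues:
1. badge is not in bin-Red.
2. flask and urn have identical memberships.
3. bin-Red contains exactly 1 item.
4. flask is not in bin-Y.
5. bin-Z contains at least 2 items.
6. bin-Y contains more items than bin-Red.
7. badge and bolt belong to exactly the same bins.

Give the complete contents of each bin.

From (1): badge ∉ bin-Red.
From (4): flask ∉ bin-Y.
(2): urn matches flask: urn ∉ bin-Y.
(7): bolt matches badge: bolt ∉ bin-Red.
Suppose bolt ∉ bin-Y: no assignment then satisfies all the clues, so bolt ∈ bin-Y.

bin-Red = {valve}; bin-Y = {badge, bolt}; bin-Z = {flask, urn}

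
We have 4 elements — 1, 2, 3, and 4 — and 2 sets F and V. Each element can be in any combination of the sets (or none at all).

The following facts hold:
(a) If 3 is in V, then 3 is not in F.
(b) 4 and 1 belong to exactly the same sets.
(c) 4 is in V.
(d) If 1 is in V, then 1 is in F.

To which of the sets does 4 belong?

4: F, V

From (c): 4 ∈ V.
(b): 1 matches 4: 1 ∈ V.
(d): 1 ∈ F.
(b): 4 matches 1: 4 ∈ F.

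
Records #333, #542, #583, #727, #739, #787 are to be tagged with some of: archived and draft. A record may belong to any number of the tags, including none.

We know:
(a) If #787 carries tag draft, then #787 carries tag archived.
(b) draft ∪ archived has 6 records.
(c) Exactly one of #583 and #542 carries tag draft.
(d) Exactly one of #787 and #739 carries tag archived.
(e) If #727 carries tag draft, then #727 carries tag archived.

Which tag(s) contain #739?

#739: draft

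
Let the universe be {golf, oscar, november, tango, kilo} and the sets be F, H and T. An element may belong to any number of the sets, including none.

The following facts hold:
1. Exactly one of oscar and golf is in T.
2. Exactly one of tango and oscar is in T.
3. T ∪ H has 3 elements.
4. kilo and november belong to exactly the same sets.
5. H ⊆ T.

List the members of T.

T = {kilo, november, oscar}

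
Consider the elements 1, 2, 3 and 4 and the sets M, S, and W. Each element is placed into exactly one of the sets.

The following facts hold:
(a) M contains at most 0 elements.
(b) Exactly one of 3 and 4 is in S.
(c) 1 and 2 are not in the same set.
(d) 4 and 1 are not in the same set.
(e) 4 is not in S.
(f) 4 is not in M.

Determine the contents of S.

From (e): 4 ∉ S.
From (f): 4 ∉ M.
(a): M already has 0, so the rest are out.
(b) (exactly one): 3 ∈ S.
Only one set left: 4 ∈ W.
(d): 1 ∉ W.
Only one set left: 1 ∈ S.
(c): 2 ∉ S.
Only one set left: 2 ∈ W.

S = {1, 3}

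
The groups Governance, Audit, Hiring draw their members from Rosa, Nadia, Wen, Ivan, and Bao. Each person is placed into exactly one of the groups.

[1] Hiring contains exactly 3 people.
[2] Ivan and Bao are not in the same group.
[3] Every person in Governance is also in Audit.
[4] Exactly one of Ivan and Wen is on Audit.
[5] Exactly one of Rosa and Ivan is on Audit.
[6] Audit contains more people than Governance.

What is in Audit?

Audit = {Ivan, Nadia}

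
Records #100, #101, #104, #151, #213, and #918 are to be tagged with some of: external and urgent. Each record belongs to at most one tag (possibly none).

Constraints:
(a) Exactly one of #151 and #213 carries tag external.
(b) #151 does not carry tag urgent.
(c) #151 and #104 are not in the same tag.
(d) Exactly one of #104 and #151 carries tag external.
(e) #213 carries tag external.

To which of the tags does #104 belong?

#104: external

From (b): #151 ∉ urgent.
From (e): #213 ∈ external.
(a) (exactly one): #151 ∉ external.
(d) (exactly one): #104 ∈ external.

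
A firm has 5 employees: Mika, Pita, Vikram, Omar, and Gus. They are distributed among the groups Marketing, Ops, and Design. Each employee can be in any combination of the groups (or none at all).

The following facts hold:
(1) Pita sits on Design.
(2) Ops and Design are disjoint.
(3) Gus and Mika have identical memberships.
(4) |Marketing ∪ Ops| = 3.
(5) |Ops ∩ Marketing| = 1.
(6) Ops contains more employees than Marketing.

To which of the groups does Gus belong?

Gus: Ops

From (1): Pita ∈ Design.
(2) (disjoint): Pita ∉ Ops.
Suppose Gus ∈ Marketing: no assignment then satisfies all the clues, so Gus ∉ Marketing.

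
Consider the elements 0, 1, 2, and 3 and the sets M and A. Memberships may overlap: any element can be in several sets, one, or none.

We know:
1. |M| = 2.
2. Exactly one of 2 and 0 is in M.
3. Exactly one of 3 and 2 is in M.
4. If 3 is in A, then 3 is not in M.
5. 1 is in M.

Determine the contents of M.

M = {1, 2}

From (5): 1 ∈ M.
Suppose 0 ∈ M: no assignment then satisfies all the clues, so 0 ∉ M.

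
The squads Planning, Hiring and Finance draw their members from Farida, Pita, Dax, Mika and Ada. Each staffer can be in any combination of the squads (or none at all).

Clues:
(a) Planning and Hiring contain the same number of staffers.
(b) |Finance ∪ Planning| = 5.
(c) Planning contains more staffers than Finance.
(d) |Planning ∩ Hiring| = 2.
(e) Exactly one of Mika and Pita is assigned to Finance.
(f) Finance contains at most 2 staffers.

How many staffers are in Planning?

3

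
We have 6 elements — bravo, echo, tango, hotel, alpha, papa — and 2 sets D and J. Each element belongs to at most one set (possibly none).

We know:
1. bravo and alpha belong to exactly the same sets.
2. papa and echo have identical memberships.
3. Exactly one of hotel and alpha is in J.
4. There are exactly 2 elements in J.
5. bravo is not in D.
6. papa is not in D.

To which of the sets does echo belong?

From (5): bravo ∉ D.
From (6): papa ∉ D.
(1): alpha matches bravo: alpha ∉ D.
(2): echo matches papa: echo ∉ D.
Suppose echo ∈ J: no assignment then satisfies all the clues, so echo ∉ J.

echo: none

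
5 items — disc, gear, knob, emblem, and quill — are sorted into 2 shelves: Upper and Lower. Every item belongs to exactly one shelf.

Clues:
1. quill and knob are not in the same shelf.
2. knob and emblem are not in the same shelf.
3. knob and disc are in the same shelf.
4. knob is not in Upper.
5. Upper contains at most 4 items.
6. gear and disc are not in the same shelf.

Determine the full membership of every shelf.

From (4): knob ∉ Upper.
(3): disc matches knob: disc ∉ Upper.
Only one shelf left: disc ∈ Lower.
Only one shelf left: knob ∈ Lower.
(1): quill ∉ Lower.
(2): emblem ∉ Lower.
(6): gear ∉ Lower.
Only one shelf left: gear ∈ Upper.
Only one shelf left: emblem ∈ Upper.
Only one shelf left: quill ∈ Upper.

Upper = {emblem, gear, quill}; Lower = {disc, knob}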